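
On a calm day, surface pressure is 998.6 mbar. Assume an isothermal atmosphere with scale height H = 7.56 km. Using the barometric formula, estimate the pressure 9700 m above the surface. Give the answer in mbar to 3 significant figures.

Barometric formula: P = P₀ exp(−z/H).
z/H = 9700.0/7560.0 = 1.2831; exp(−1.2831) = 0.27718.
P = 998.6 × 0.27718 = 276.79 mbar.

P ≈ 277 mbar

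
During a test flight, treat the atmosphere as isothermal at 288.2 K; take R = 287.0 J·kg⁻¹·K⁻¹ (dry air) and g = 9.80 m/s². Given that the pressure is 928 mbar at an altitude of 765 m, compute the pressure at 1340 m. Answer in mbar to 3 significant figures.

P ≈ 867 mbar

Scale height: H = RT/g = 287.0 × 288.2 / 9.80 = 8440.1 m.
Between two levels, P₂ = P₁ exp(−Δz/H) with Δz = z₂ − z₁.
Δz = 1340.0 − 765.00 = 575.00 m; Δz/H = 575.00/8440.1 = 0.068127.
P₂ = 928 × exp(−0.068127) = 928 × 0.93414 = 866.88 mbar.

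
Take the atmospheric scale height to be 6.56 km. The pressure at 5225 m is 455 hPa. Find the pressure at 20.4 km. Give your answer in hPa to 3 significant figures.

P ≈ 45.0 hPa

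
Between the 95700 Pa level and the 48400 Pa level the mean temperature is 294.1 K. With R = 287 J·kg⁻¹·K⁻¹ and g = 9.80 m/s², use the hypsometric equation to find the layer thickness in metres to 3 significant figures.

Δz ≈ 5870 m

Hypsometric equation: Δz = (R T̄/g) ln(P₁/P₂).
R T̄/g = 287 × 294.1 / 9.80 = 8612.9 m.
ln(95700/48400) = ln(1.9773) = 0.68173.
Δz = 8612.9 × 0.68173 = 5871.7 m.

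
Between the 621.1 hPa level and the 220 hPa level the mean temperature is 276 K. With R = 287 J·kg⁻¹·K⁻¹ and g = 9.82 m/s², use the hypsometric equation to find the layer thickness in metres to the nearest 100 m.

Hypsometric equation: Δz = (R T̄/g) ln(P₁/P₂).
R T̄/g = 287 × 276 / 9.82 = 8066.4 m.
ln(621.1/220) = ln(2.8232) = 1.0379.
Δz = 8066.4 × 1.0379 = 8372.1 m.

Δz ≈ 8400 m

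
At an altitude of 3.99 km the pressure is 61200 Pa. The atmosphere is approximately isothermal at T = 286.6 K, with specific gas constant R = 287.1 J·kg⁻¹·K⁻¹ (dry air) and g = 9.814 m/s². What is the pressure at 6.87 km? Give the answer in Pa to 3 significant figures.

Scale height: H = RT/g = 287.1 × 286.6 / 9.814 = 8384.2 m.
Between two levels, P₂ = P₁ exp(−Δz/H) with Δz = z₂ − z₁.
Δz = 6870.0 − 3990.0 = 2880.0 m; Δz/H = 2880.0/8384.2 = 0.34350.
P₂ = 61200 × exp(−0.34350) = 61200 × 0.70928 = 43408 Pa.

P ≈ 43400 Pa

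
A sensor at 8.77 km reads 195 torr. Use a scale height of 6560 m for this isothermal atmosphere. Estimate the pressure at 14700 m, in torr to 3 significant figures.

P ≈ 79.0 torr

Between two levels, P₂ = P₁ exp(−Δz/H) with Δz = z₂ − z₁.
Δz = 14700 − 8770.0 = 5930.0 m; Δz/H = 5930.0/6560.0 = 0.90396.
P₂ = 195 × exp(−0.90396) = 195 × 0.40496 = 78.967 torr.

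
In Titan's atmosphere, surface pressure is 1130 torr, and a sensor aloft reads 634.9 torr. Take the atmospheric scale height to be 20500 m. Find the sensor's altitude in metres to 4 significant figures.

Invert the barometric formula: z = H ln(P₀/P).
P₀/P = 1130/634.9 = 1.7798; ln(1.7798) = 0.57650.
z = 20500 × 0.57650 = 11818 m.

z ≈ 11820 m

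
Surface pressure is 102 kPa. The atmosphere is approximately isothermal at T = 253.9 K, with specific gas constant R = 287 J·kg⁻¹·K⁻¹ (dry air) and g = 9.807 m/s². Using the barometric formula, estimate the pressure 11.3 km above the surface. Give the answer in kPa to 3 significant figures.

P ≈ 22.3 kPa

Scale height: H = RT/g = 287 × 253.9 / 9.807 = 7430.3 m.
Barometric formula: P = P₀ exp(−z/H).
z/H = 11300/7430.3 = 1.5208; exp(−1.5208) = 0.21854.
P = 102 × 0.21854 = 22.291 kPa.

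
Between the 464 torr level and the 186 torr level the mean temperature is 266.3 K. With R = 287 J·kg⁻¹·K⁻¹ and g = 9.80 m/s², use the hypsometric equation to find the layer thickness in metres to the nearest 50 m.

Hypsometric equation: Δz = (R T̄/g) ln(P₁/P₂).
R T̄/g = 287 × 266.3 / 9.80 = 7798.8 m.
ln(464/186) = ln(2.4946) = 0.91413.
Δz = 7798.8 × 0.91413 = 7129.1 m.

Δz ≈ 7150 m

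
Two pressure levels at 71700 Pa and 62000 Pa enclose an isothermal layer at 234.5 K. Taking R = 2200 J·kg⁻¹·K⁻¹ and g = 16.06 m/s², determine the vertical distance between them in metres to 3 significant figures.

Δz ≈ 4670 m

Hypsometric equation: Δz = (R T̄/g) ln(P₁/P₂).
R T̄/g = 2200 × 234.5 / 16.06 = 32123 m.
ln(71700/62000) = ln(1.1565) = 0.14540.
Δz = 32123 × 0.14540 = 4670.7 m.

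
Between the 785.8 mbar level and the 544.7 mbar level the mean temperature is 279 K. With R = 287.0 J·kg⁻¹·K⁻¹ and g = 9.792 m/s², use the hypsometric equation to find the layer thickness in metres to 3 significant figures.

Δz ≈ 3000 m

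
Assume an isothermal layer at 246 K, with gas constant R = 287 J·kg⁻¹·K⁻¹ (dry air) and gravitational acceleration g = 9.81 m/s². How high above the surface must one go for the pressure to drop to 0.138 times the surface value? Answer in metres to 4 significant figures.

Scale height: H = RT/g = 287 × 246 / 9.81 = 7196.9 m.
Set P/P₀ = exp(−z/H) = 0.138, so z = −H ln(0.138).
−ln(0.138) = 1.9805; z = 7196.9 × 1.9805 = 14253 m.

z ≈ 14250 m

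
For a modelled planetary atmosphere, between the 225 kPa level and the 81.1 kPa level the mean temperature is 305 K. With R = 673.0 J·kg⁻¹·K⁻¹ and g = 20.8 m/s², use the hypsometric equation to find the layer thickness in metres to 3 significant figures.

Δz ≈ 10100 m

Hypsometric equation: Δz = (R T̄/g) ln(P₁/P₂).
R T̄/g = 673.0 × 305 / 20.8 = 9868.5 m.
ln(225/81.1) = ln(2.7744) = 1.0204.
Δz = 9868.5 × 1.0204 = 10070 m.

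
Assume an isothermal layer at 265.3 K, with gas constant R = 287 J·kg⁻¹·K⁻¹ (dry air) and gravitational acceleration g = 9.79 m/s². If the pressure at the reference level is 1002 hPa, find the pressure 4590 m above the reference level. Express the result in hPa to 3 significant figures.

Scale height: H = RT/g = 287 × 265.3 / 9.79 = 7777.4 m.
Barometric formula: P = P₀ exp(−z/H).
z/H = 4590.0/7777.4 = 0.59017; exp(−0.59017) = 0.55423.
P = 1002 × 0.55423 = 555.34 hPa.

P ≈ 555 hPa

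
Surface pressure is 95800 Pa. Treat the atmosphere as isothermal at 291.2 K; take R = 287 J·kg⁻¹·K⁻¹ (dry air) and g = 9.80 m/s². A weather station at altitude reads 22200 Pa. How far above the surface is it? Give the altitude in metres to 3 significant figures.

z ≈ 12500 m

Scale height: H = RT/g = 287 × 291.2 / 9.80 = 8528.0 m.
Invert the barometric formula: z = H ln(P₀/P).
P₀/P = 95800/22200 = 4.3153; ln(4.3153) = 1.4622.
z = 8528.0 × 1.4622 = 12470 m.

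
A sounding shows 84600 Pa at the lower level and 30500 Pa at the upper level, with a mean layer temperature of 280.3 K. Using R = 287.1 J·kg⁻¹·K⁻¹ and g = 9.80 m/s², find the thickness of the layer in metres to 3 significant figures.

Δz ≈ 8380 m

Hypsometric equation: Δz = (R T̄/g) ln(P₁/P₂).
R T̄/g = 287.1 × 280.3 / 9.80 = 8211.6 m.
ln(84600/30500) = ln(2.7738) = 1.0202.
Δz = 8211.6 × 1.0202 = 8377.5 m.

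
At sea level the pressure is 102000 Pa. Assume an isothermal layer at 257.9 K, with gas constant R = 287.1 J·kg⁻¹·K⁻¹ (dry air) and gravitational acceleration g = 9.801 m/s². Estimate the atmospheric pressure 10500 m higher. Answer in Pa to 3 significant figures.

P ≈ 25400 Pa

Scale height: H = RT/g = 287.1 × 257.9 / 9.801 = 7554.6 m.
Barometric formula: P = P₀ exp(−z/H).
z/H = 10500/7554.6 = 1.3899; exp(−1.3899) = 0.24910.
P = 102000 × 0.24910 = 25408 Pa.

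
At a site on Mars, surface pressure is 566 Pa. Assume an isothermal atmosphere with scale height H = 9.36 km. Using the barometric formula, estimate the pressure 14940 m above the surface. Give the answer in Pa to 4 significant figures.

P ≈ 114.7 Pa

Barometric formula: P = P₀ exp(−z/H).
z/H = 14940/9360.0 = 1.5962; exp(−1.5962) = 0.20267.
P = 566 × 0.20267 = 114.71 Pa.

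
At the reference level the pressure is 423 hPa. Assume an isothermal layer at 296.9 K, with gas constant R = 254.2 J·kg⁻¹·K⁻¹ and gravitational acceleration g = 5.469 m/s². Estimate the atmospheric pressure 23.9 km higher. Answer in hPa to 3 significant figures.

Scale height: H = RT/g = 254.2 × 296.9 / 5.469 = 13800 m.
Barometric formula: P = P₀ exp(−z/H).
z/H = 23900/13800 = 1.7319; exp(−1.7319) = 0.17695.
P = 423 × 0.17695 = 74.850 hPa.

P ≈ 74.8 hPa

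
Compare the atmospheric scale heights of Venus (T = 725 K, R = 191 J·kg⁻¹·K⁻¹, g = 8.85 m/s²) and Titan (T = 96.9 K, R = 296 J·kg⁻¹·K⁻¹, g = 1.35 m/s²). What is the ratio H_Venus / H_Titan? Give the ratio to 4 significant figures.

H_Venus/H_Titan ≈ 0.7365

H = RT/g for each body.
H_Venus = 191 × 725 / 8.85 = 15647 m.
H_Titan = 296 × 96.9 / 1.35 = 21246 m.
H_Venus/H_Titan = 15647/21246 = 0.73647.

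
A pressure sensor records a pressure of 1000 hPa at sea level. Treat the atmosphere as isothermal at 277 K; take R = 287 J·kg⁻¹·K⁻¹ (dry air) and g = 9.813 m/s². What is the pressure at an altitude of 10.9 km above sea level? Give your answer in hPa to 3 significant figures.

Scale height: H = RT/g = 287 × 277 / 9.813 = 8101.4 m.
Barometric formula: P = P₀ exp(−z/H).
z/H = 10900/8101.4 = 1.3454; exp(−1.3454) = 0.26044.
P = 1000 × 0.26044 = 260.44 hPa.

P ≈ 260 hPa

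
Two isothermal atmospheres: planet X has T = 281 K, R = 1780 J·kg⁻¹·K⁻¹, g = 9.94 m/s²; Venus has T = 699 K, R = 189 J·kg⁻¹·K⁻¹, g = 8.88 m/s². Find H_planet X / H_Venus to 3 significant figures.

H_planet X/H_Venus ≈ 3.38

H = RT/g for each body.
H_planet X = 1780 × 281 / 9.94 = 50320 m.
H_Venus = 189 × 699 / 8.88 = 14877 m.
H_planet X/H_Venus = 50320/14877 = 3.3824.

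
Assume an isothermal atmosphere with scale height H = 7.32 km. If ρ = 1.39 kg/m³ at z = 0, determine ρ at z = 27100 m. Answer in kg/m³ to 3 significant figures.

ρ ≈ 0.0343 kg/m³

In an isothermal atmosphere, density decays like pressure: ρ = ρ₀ exp(−z/H).
z/H = 27100/7320.0 = 3.7022; exp(−3.7022) = 0.024669.
ρ = 1.39 × 0.024669 = 0.034290 kg/m³.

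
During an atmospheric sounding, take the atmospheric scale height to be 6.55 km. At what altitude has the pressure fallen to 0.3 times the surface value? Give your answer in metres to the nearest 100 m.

z ≈ 7900 m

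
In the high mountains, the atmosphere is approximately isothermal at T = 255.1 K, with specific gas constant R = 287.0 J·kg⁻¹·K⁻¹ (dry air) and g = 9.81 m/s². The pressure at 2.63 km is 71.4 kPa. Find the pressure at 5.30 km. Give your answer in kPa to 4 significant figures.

P ≈ 49.93 kPa

Scale height: H = RT/g = 287.0 × 255.1 / 9.81 = 7463.2 m.
Between two levels, P₂ = P₁ exp(−Δz/H) with Δz = z₂ − z₁.
Δz = 5300.0 − 2630.0 = 2670.0 m; Δz/H = 2670.0/7463.2 = 0.35776.
P₂ = 71.4 × exp(−0.35776) = 71.4 × 0.69924 = 49.926 kPa.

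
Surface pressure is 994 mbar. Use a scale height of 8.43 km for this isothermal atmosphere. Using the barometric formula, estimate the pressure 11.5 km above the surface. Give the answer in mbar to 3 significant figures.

Barometric formula: P = P₀ exp(−z/H).
z/H = 11500/8430.0 = 1.3642; exp(−1.3642) = 0.25559.
P = 994 × 0.25559 = 254.06 mbar.

P ≈ 254 mbar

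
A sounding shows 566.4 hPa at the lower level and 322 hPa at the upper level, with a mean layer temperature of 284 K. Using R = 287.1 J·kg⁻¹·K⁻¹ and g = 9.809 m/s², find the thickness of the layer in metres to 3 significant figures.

Δz ≈ 4690 m

Hypsometric equation: Δz = (R T̄/g) ln(P₁/P₂).
R T̄/g = 287.1 × 284 / 9.809 = 8312.4 m.
ln(566.4/322) = ln(1.7590) = 0.56475.
Δz = 8312.4 × 0.56475 = 4694.4 m.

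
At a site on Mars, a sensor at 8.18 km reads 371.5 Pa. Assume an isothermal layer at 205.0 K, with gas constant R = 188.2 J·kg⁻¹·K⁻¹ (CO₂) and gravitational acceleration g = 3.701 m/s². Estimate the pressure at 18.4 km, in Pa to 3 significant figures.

P ≈ 139 Pa

Scale height: H = RT/g = 188.2 × 205.0 / 3.701 = 10424 m.
Between two levels, P₂ = P₁ exp(−Δz/H) with Δz = z₂ − z₁.
Δz = 18400 − 8180.0 = 10220 m; Δz/H = 10220/10424 = 0.98043.
P₂ = 371.5 × exp(−0.98043) = 371.5 × 0.37515 = 139.37 Pa.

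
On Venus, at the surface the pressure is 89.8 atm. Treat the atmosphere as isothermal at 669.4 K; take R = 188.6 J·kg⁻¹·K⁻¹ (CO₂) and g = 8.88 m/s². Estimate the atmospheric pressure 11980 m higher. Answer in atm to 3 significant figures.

Scale height: H = RT/g = 188.6 × 669.4 / 8.88 = 14217 m.
Barometric formula: P = P₀ exp(−z/H).
z/H = 11980/14217 = 0.84265; exp(−0.84265) = 0.43057.
P = 89.8 × 0.43057 = 38.665 atm.

P ≈ 38.7 atm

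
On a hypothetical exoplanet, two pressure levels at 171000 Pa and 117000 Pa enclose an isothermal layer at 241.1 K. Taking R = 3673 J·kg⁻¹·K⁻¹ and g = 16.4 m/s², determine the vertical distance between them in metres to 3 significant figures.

Hypsometric equation: Δz = (R T̄/g) ln(P₁/P₂).
R T̄/g = 3673 × 241.1 / 16.4 = 53998 m.
ln(171000/117000) = ln(1.4615) = 0.37946.
Δz = 53998 × 0.37946 = 20490 m.

Δz ≈ 20500 m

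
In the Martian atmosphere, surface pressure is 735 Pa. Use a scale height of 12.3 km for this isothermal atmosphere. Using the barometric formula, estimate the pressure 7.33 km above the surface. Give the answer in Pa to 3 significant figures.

P ≈ 405 Pa

Barometric formula: P = P₀ exp(−z/H).
z/H = 7330.0/12300 = 0.59593; exp(−0.59593) = 0.55105.
P = 735 × 0.55105 = 405.02 Pa.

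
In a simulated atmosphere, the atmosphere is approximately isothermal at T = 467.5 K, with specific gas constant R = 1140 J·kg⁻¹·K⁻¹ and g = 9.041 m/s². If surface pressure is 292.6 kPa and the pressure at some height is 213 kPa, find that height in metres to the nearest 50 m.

z ≈ 18700 m

Scale height: H = RT/g = 1140 × 467.5 / 9.041 = 58948 m.
Invert the barometric formula: z = H ln(P₀/P).
P₀/P = 292.6/213 = 1.3737; ln(1.3737) = 0.31751.
z = 58948 × 0.31751 = 18717 m.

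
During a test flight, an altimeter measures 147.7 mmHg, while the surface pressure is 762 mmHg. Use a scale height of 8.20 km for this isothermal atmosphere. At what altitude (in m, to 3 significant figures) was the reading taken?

Invert the barometric formula: z = H ln(P₀/P).
P₀/P = 762/147.7 = 5.1591; ln(5.1591) = 1.6408.
z = 8200.0 × 1.6408 = 13455 m.

z ≈ 13500 m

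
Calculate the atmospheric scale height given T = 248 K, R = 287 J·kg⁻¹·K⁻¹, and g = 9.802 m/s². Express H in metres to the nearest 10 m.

The scale height of an isothermal atmosphere is H = RT/g.
H = 287 × 248 / 9.802 = 71176/9.802 = 7261.4 m.

H ≈ 7260 m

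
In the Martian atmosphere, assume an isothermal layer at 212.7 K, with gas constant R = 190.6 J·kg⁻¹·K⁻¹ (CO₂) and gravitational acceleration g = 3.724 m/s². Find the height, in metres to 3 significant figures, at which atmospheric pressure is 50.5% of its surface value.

Scale height: H = RT/g = 190.6 × 212.7 / 3.724 = 10886 m.
Set P/P₀ = exp(−z/H) = 0.505, so z = −H ln(0.505).
−ln(0.505) = 0.68320; z = 10886 × 0.68320 = 7437.3 m.

z ≈ 7440 m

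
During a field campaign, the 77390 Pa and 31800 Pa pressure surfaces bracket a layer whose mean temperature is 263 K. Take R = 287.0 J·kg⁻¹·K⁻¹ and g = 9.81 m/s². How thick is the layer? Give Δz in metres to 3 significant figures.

Hypsometric equation: Δz = (R T̄/g) ln(P₁/P₂).
R T̄/g = 287.0 × 263 / 9.81 = 7694.3 m.
ln(77390/31800) = ln(2.4336) = 0.88937.
Δz = 7694.3 × 0.88937 = 6843.1 m.

Δz ≈ 6840 m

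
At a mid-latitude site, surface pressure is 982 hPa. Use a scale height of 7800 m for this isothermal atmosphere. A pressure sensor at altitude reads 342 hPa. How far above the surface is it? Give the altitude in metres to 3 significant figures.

z ≈ 8230 m

Invert the barometric formula: z = H ln(P₀/P).
P₀/P = 982/342 = 2.8713; ln(2.8713) = 1.0548.
z = 7800.0 × 1.0548 = 8227.4 m.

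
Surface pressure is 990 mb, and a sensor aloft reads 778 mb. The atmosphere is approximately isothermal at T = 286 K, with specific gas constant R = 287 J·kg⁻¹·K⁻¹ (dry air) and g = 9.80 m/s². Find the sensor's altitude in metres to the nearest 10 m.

z ≈ 2020 m

Scale height: H = RT/g = 287 × 286 / 9.80 = 8375.7 m.
Invert the barometric formula: z = H ln(P₀/P).
P₀/P = 990/778 = 1.2725; ln(1.2725) = 0.24098.
z = 8375.7 × 0.24098 = 2018.4 m.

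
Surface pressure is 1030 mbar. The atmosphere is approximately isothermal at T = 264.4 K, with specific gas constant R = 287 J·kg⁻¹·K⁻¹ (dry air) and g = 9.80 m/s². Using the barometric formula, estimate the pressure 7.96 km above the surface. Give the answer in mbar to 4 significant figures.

Scale height: H = RT/g = 287 × 264.4 / 9.80 = 7743.1 m.
Barometric formula: P = P₀ exp(−z/H).
z/H = 7960.0/7743.1 = 1.0280; exp(−1.0280) = 0.35772.
P = 1030 × 0.35772 = 368.45 mbar.

P ≈ 368.5 mbar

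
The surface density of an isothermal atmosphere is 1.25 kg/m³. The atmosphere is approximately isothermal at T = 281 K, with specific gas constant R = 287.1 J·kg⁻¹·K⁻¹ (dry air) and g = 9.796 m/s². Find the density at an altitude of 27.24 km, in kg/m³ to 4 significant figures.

Scale height: H = RT/g = 287.1 × 281 / 9.796 = 8235.5 m.
In an isothermal atmosphere, density decays like pressure: ρ = ρ₀ exp(−z/H).
z/H = 27240/8235.5 = 3.3076; exp(−3.3076) = 0.036604.
ρ = 1.25 × 0.036604 = 0.045755 kg/m³.

ρ ≈ 0.04575 kg/m³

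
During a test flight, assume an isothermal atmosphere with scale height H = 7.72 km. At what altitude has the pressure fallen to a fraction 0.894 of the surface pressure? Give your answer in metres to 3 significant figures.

Set P/P₀ = exp(−z/H) = 0.894, so z = −H ln(0.894).
−ln(0.894) = 0.11205; z = 7720.0 × 0.11205 = 865.03 m.

z ≈ 865 m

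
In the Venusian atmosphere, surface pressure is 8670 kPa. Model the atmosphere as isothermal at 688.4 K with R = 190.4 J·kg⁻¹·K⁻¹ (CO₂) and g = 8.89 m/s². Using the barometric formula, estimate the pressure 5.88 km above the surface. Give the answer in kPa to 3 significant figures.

P ≈ 5820 kPa

Scale height: H = RT/g = 190.4 × 688.4 / 8.89 = 14744 m.
Barometric formula: P = P₀ exp(−z/H).
z/H = 5880.0/14744 = 0.39881; exp(−0.39881) = 0.67112.
P = 8670 × 0.67112 = 5818.6 kPa.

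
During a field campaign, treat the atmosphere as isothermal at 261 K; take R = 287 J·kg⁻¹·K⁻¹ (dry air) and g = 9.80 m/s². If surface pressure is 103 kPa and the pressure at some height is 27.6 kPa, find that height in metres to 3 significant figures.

Scale height: H = RT/g = 287 × 261 / 9.80 = 7643.6 m.
Invert the barometric formula: z = H ln(P₀/P).
P₀/P = 103/27.6 = 3.7319; ln(3.7319) = 1.3169.
z = 7643.6 × 1.3169 = 10066 m.

z ≈ 10100 m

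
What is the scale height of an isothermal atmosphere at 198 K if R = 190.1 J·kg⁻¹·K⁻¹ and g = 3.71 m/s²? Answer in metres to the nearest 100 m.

H ≈ 10100 m

The scale height of an isothermal atmosphere is H = RT/g.
H = 190.1 × 198 / 3.71 = 37640/3.71 = 10146 m.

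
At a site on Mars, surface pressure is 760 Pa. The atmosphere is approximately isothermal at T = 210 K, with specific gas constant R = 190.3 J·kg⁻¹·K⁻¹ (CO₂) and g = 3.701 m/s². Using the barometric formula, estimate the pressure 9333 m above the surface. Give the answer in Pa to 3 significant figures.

Scale height: H = RT/g = 190.3 × 210 / 3.701 = 10798 m.
Barometric formula: P = P₀ exp(−z/H).
z/H = 9333.0/10798 = 0.86433; exp(−0.86433) = 0.42133.
P = 760 × 0.42133 = 320.21 Pa.

P ≈ 320 Pa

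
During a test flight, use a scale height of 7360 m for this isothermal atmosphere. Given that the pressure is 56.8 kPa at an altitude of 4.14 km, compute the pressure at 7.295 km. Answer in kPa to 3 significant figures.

P ≈ 37.0 kPa

Between two levels, P₂ = P₁ exp(−Δz/H) with Δz = z₂ − z₁.
Δz = 7295.0 − 4140.0 = 3155.0 m; Δz/H = 3155.0/7360.0 = 0.42867.
P₂ = 56.8 × exp(−0.42867) = 56.8 × 0.65137 = 36.998 kPa.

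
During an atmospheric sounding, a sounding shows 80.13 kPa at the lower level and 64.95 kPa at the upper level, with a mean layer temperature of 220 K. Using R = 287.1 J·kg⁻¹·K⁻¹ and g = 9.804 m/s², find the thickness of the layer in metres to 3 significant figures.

Δz ≈ 1350 m

Hypsometric equation: Δz = (R T̄/g) ln(P₁/P₂).
R T̄/g = 287.1 × 220 / 9.804 = 6442.5 m.
ln(80.13/64.95) = ln(1.2337) = 0.21002.
Δz = 6442.5 × 0.21002 = 1353.1 m.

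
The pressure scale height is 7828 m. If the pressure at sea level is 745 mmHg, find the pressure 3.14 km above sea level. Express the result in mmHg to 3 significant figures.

Barometric formula: P = P₀ exp(−z/H).
z/H = 3140.0/7828.0 = 0.40112; exp(−0.40112) = 0.66957.
P = 745 × 0.66957 = 498.83 mmHg.

P ≈ 499 mmHg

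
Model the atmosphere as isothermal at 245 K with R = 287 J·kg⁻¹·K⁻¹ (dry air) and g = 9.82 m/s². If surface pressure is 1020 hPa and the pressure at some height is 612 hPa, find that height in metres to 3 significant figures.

Scale height: H = RT/g = 287 × 245 / 9.82 = 7160.4 m.
Invert the barometric formula: z = H ln(P₀/P).
P₀/P = 1020/612 = 1.6667; ln(1.6667) = 0.51085.
z = 7160.4 × 0.51085 = 3657.9 m.

z ≈ 3660 m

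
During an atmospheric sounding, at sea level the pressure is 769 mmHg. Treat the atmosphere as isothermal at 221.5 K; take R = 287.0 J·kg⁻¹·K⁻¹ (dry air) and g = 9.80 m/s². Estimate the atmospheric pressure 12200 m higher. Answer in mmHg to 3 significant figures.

Scale height: H = RT/g = 287.0 × 221.5 / 9.80 = 6486.8 m.
Barometric formula: P = P₀ exp(−z/H).
z/H = 12200/6486.8 = 1.8807; exp(−1.8807) = 0.15248.
P = 769 × 0.15248 = 117.26 mmHg.

P ≈ 117 mmHg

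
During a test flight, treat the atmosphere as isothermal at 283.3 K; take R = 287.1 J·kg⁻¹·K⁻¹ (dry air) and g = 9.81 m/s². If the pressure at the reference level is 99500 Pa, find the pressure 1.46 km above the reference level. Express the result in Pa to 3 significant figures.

Scale height: H = RT/g = 287.1 × 283.3 / 9.81 = 8291.1 m.
Barometric formula: P = P₀ exp(−z/H).
z/H = 1460.0/8291.1 = 0.17609; exp(−0.17609) = 0.83854.
P = 99500 × 0.83854 = 83435 Pa.

P ≈ 83400 Pa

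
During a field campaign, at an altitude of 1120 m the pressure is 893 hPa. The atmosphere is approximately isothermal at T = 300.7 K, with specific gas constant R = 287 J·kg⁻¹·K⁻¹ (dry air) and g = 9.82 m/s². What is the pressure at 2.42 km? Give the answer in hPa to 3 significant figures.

Scale height: H = RT/g = 287 × 300.7 / 9.82 = 8788.3 m.
Between two levels, P₂ = P₁ exp(−Δz/H) with Δz = z₂ − z₁.
Δz = 2420.0 − 1120.0 = 1300.0 m; Δz/H = 1300.0/8788.3 = 0.14792.
P₂ = 893 × exp(−0.14792) = 893 × 0.86250 = 770.21 hPa.

P ≈ 770 hPa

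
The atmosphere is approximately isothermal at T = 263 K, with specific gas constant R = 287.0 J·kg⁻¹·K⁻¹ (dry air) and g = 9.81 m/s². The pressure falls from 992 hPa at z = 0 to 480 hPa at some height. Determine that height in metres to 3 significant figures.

z ≈ 5590 m

Scale height: H = RT/g = 287.0 × 263 / 9.81 = 7694.3 m.
Invert the barometric formula: z = H ln(P₀/P).
P₀/P = 992/480 = 2.0667; ln(2.0667) = 0.72595.
z = 7694.3 × 0.72595 = 5585.7 m.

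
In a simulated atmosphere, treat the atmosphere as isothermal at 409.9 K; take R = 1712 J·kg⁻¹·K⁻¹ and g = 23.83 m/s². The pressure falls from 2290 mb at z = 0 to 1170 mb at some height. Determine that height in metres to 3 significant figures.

z ≈ 19800 m

Scale height: H = RT/g = 1712 × 409.9 / 23.83 = 29448 m.
Invert the barometric formula: z = H ln(P₀/P).
P₀/P = 2290/1170 = 1.9573; ln(1.9573) = 0.67157.
z = 29448 × 0.67157 = 19776 m.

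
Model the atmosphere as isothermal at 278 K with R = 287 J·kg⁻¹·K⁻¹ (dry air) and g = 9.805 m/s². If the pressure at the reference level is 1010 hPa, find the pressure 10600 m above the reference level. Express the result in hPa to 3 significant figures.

Scale height: H = RT/g = 287 × 278 / 9.805 = 8137.3 m.
Barometric formula: P = P₀ exp(−z/H).
z/H = 10600/8137.3 = 1.3026; exp(−1.3026) = 0.27182.
P = 1010 × 0.27182 = 274.54 hPa.

P ≈ 275 hPa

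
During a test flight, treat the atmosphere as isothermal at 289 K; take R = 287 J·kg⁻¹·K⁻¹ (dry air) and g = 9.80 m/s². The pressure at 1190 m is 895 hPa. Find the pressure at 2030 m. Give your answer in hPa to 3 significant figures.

P ≈ 810 hPa

Scale height: H = RT/g = 287 × 289 / 9.80 = 8463.6 m.
Between two levels, P₂ = P₁ exp(−Δz/H) with Δz = z₂ − z₁.
Δz = 2030.0 − 1190.0 = 840.00 m; Δz/H = 840.00/8463.6 = 0.099249.
P₂ = 895 × exp(−0.099249) = 895 × 0.90552 = 810.44 hPa.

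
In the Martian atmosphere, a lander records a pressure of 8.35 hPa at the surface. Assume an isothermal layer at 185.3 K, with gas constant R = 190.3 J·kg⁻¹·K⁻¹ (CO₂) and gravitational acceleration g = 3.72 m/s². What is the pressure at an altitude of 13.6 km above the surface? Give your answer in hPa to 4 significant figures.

Scale height: H = RT/g = 190.3 × 185.3 / 3.72 = 9479.2 m.
Barometric formula: P = P₀ exp(−z/H).
z/H = 13600/9479.2 = 1.4347; exp(−1.4347) = 0.23819.
P = 8.35 × 0.23819 = 1.9889 hPa.

P ≈ 1.989 hPa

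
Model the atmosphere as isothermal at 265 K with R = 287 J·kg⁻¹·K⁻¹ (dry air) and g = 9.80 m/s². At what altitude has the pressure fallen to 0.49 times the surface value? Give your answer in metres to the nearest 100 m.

Scale height: H = RT/g = 287 × 265 / 9.80 = 7760.7 m.
Set P/P₀ = exp(−z/H) = 0.49, so z = −H ln(0.49).
−ln(0.49) = 0.71335; z = 7760.7 × 0.71335 = 5536.1 m.

z ≈ 5500 m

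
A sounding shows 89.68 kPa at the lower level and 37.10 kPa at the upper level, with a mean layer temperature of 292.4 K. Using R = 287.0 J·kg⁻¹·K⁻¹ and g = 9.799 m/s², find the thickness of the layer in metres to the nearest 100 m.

Hypsometric equation: Δz = (R T̄/g) ln(P₁/P₂).
R T̄/g = 287.0 × 292.4 / 9.799 = 8564.0 m.
ln(89.68/37.10) = ln(2.4173) = 0.88265.
Δz = 8564.0 × 0.88265 = 7559.0 m.

Δz ≈ 7600 m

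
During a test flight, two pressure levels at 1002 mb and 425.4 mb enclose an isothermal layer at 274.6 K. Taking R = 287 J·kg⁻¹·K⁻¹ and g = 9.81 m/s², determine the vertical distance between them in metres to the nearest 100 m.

Hypsometric equation: Δz = (R T̄/g) ln(P₁/P₂).
R T̄/g = 287 × 274.6 / 9.81 = 8033.7 m.
ln(1002/425.4) = ln(2.3554) = 0.85671.
Δz = 8033.7 × 0.85671 = 6882.6 m.

Δz ≈ 6900 m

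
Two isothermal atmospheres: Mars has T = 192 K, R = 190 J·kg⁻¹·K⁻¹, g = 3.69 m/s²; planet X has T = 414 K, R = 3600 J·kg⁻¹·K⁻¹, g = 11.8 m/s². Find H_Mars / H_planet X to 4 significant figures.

H = RT/g for each body.
H_Mars = 190 × 192 / 3.69 = 9886.2 m.
H_planet X = 3600 × 414 / 11.8 = 126310 m.
H_Mars/H_planet X = 9886.2/126310 = 0.078269.

H_Mars/H_planet X ≈ 0.07827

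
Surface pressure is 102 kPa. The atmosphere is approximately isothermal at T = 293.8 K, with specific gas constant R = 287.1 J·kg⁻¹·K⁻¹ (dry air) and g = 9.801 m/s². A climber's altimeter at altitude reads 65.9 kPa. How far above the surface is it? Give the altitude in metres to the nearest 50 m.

Scale height: H = RT/g = 287.1 × 293.8 / 9.801 = 8606.3 m.
Invert the barometric formula: z = H ln(P₀/P).
P₀/P = 102/65.9 = 1.5478; ln(1.5478) = 0.43683.
z = 8606.3 × 0.43683 = 3759.5 m.

z ≈ 3750 m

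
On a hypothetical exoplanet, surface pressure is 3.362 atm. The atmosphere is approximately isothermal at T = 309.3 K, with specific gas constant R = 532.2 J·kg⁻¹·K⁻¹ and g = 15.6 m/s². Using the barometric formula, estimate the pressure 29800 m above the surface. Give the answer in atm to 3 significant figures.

P ≈ 0.200 atm

Scale height: H = RT/g = 532.2 × 309.3 / 15.6 = 10552 m.
Barometric formula: P = P₀ exp(−z/H).
z/H = 29800/10552 = 2.8241; exp(−2.8241) = 0.059362.
P = 3.362 × 0.059362 = 0.19958 atm.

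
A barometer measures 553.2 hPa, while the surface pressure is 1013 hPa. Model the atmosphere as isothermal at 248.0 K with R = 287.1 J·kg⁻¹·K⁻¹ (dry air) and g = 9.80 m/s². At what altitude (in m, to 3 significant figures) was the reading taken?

Scale height: H = RT/g = 287.1 × 248.0 / 9.80 = 7265.4 m.
Invert the barometric formula: z = H ln(P₀/P).
P₀/P = 1013/553.2 = 1.8312; ln(1.8312) = 0.60497.
z = 7265.4 × 0.60497 = 4395.3 m.

z ≈ 4400 m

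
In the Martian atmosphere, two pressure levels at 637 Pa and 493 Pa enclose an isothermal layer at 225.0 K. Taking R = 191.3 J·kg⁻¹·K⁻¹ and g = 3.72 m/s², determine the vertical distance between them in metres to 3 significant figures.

Δz ≈ 2970 m

Hypsometric equation: Δz = (R T̄/g) ln(P₁/P₂).
R T̄/g = 191.3 × 225.0 / 3.72 = 11571 m.
ln(637/493) = ln(1.2921) = 0.25627.
Δz = 11571 × 0.25627 = 2965.3 m.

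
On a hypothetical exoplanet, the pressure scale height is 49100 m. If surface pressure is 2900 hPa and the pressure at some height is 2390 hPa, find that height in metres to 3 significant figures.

Invert the barometric formula: z = H ln(P₀/P).
P₀/P = 2900/2390 = 1.2134; ln(1.2134) = 0.19343.
z = 49100 × 0.19343 = 9497.4 m.

z ≈ 9500 m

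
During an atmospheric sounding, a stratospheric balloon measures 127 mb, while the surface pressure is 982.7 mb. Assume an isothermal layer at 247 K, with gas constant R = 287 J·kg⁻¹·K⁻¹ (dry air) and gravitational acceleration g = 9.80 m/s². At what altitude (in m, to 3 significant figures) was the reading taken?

z ≈ 14800 m

Scale height: H = RT/g = 287 × 247 / 9.80 = 7233.6 m.
Invert the barometric formula: z = H ln(P₀/P).
P₀/P = 982.7/127 = 7.7378; ln(7.7378) = 2.0461.
z = 7233.6 × 2.0461 = 14801 m.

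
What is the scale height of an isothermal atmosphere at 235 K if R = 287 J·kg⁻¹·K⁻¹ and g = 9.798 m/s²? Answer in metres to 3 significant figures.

The scale height of an isothermal atmosphere is H = RT/g.
H = 287 × 235 / 9.798 = 67445/9.798 = 6883.5 m.

H ≈ 6880 m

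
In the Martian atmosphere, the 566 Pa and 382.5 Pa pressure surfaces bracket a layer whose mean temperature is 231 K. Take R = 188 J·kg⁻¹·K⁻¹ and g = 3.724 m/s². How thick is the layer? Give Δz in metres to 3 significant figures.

Δz ≈ 4570 m

Hypsometric equation: Δz = (R T̄/g) ln(P₁/P₂).
R T̄/g = 188 × 231 / 3.724 = 11662 m.
ln(566/382.5) = ln(1.4797) = 0.39184.
Δz = 11662 × 0.39184 = 4569.6 m.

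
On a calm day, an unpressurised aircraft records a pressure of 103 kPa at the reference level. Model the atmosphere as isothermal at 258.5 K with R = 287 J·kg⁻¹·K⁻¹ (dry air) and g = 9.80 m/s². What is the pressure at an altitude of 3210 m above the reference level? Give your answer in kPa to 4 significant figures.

Scale height: H = RT/g = 287 × 258.5 / 9.80 = 7570.4 m.
Barometric formula: P = P₀ exp(−z/H).
z/H = 3210.0/7570.4 = 0.42402; exp(−0.42402) = 0.65441.
P = 103 × 0.65441 = 67.404 kPa.

P ≈ 67.40 kPa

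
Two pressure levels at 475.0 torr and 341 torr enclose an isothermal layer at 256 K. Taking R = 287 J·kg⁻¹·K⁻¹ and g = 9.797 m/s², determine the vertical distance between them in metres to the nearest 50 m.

Δz ≈ 2500 m

Hypsometric equation: Δz = (R T̄/g) ln(P₁/P₂).
R T̄/g = 287 × 256 / 9.797 = 7499.4 m.
ln(475.0/341) = ln(1.3930) = 0.33146.
Δz = 7499.4 × 0.33146 = 2485.8 m.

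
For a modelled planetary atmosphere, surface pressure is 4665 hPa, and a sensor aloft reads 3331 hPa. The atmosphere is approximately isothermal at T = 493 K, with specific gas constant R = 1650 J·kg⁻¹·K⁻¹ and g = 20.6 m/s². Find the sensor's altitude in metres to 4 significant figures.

Scale height: H = RT/g = 1650 × 493 / 20.6 = 39488 m.
Invert the barometric formula: z = H ln(P₀/P).
P₀/P = 4665/3331 = 1.4005; ln(1.4005) = 0.33683.
z = 39488 × 0.33683 = 13301 m.

z ≈ 13300 m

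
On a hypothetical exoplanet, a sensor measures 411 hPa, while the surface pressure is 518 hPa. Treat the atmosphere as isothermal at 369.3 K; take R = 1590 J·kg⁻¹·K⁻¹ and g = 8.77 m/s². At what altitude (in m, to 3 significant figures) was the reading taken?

Scale height: H = RT/g = 1590 × 369.3 / 8.77 = 66954 m.
Invert the barometric formula: z = H ln(P₀/P).
P₀/P = 518/411 = 1.2603; ln(1.2603) = 0.23135.
z = 66954 × 0.23135 = 15490 m.

z ≈ 15500 m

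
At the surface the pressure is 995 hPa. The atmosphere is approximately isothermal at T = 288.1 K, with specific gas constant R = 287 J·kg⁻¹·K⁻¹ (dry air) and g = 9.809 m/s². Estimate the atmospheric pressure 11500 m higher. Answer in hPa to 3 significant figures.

Scale height: H = RT/g = 287 × 288.1 / 9.809 = 8429.5 m.
Barometric formula: P = P₀ exp(−z/H).
z/H = 11500/8429.5 = 1.3643; exp(−1.3643) = 0.25556.
P = 995 × 0.25556 = 254.28 hPa.

P ≈ 254 hPa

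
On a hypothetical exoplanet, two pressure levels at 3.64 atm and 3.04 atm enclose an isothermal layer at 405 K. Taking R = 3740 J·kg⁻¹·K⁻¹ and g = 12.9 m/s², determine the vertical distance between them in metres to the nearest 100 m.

Hypsometric equation: Δz = (R T̄/g) ln(P₁/P₂).
R T̄/g = 3740 × 405 / 12.9 = 117420 m.
ln(3.64/3.04) = ln(1.1974) = 0.18015.
Δz = 117420 × 0.18015 = 21153 m.

Δz ≈ 21200 m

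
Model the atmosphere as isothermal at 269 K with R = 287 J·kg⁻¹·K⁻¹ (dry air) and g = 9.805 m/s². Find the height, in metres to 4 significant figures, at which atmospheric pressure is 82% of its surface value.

z ≈ 1563 m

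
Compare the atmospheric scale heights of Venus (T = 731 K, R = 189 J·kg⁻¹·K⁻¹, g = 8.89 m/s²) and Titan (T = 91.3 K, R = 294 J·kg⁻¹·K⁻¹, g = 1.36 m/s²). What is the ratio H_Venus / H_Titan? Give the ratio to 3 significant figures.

H = RT/g for each body.
H_Venus = 189 × 731 / 8.89 = 15541 m.
H_Titan = 294 × 91.3 / 1.36 = 19737 m.
H_Venus/H_Titan = 15541/19737 = 0.78740.

H_Venus/H_Titan ≈ 0.787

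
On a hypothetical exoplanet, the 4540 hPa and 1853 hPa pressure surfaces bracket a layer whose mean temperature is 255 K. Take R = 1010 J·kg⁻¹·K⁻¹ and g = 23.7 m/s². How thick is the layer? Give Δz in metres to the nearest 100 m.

Hypsometric equation: Δz = (R T̄/g) ln(P₁/P₂).
R T̄/g = 1010 × 255 / 23.7 = 10867 m.
ln(4540/1853) = ln(2.4501) = 0.89613.
Δz = 10867 × 0.89613 = 9738.2 m.

Δz ≈ 9700 m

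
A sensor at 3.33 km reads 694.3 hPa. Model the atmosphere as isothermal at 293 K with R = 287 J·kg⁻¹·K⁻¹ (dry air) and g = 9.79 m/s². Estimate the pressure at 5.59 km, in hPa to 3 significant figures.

P ≈ 534 hPa

Scale height: H = RT/g = 287 × 293 / 9.79 = 8589.5 m.
Between two levels, P₂ = P₁ exp(−Δz/H) with Δz = z₂ − z₁.
Δz = 5590.0 − 3330.0 = 2260.0 m; Δz/H = 2260.0/8589.5 = 0.26311.
P₂ = 694.3 × exp(−0.26311) = 694.3 × 0.76866 = 533.68 hPa.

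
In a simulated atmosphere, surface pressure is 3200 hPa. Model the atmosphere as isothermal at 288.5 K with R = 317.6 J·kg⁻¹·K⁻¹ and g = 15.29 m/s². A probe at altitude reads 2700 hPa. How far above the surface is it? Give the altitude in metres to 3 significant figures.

z ≈ 1020 m

Scale height: H = RT/g = 317.6 × 288.5 / 15.29 = 5992.6 m.
Invert the barometric formula: z = H ln(P₀/P).
P₀/P = 3200/2700 = 1.1852; ln(1.1852) = 0.16991.
z = 5992.6 × 0.16991 = 1018.2 m.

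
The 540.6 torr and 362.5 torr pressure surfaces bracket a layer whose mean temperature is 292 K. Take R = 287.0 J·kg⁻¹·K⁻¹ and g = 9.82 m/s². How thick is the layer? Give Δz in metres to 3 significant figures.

Hypsometric equation: Δz = (R T̄/g) ln(P₁/P₂).
R T̄/g = 287.0 × 292 / 9.82 = 8534.0 m.
ln(540.6/362.5) = ln(1.4913) = 0.39965.
Δz = 8534.0 × 0.39965 = 3410.6 m.

Δz ≈ 3410 m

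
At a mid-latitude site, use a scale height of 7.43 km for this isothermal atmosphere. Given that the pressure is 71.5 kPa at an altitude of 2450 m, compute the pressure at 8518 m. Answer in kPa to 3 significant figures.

Between two levels, P₂ = P₁ exp(−Δz/H) with Δz = z₂ − z₁.
Δz = 8518.0 − 2450.0 = 6068.0 m; Δz/H = 6068.0/7430.0 = 0.81669.
P₂ = 71.5 × exp(−0.81669) = 71.5 × 0.44189 = 31.595 kPa.

P ≈ 31.6 kPa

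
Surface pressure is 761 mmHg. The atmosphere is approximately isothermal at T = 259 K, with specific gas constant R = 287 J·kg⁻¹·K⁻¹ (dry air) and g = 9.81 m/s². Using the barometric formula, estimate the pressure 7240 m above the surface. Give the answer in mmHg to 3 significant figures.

Scale height: H = RT/g = 287 × 259 / 9.81 = 7577.3 m.
Barometric formula: P = P₀ exp(−z/H).
z/H = 7240.0/7577.3 = 0.95549; exp(−0.95549) = 0.38462.
P = 761 × 0.38462 = 292.70 mmHg.

P ≈ 293 mmHg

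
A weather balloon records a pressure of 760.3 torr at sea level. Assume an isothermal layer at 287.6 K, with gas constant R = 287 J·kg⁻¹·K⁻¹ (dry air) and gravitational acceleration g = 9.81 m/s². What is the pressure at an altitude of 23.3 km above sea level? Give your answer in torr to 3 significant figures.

P ≈ 47.7 torr

Scale height: H = RT/g = 287 × 287.6 / 9.81 = 8414.0 m.
Barometric formula: P = P₀ exp(−z/H).
z/H = 23300/8414.0 = 2.7692; exp(−2.7692) = 0.062712.
P = 760.3 × 0.062712 = 47.680 torr.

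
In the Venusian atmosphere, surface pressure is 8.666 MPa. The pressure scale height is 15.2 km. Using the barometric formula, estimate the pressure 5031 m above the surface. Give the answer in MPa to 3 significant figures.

Barometric formula: P = P₀ exp(−z/H).
z/H = 5031.0/15200 = 0.33099; exp(−0.33099) = 0.71821.
P = 8.666 × 0.71821 = 6.2240 MPa.

P ≈ 6.22 MPa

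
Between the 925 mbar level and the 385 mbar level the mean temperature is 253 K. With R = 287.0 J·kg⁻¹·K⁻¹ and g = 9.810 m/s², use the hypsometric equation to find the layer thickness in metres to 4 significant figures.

Δz ≈ 6488 m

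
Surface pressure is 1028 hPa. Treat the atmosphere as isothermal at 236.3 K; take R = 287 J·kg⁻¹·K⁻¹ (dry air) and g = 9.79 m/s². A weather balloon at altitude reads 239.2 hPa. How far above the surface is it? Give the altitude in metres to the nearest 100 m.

Scale height: H = RT/g = 287 × 236.3 / 9.79 = 6927.3 m.
Invert the barometric formula: z = H ln(P₀/P).
P₀/P = 1028/239.2 = 4.2977; ln(4.2977) = 1.4581.
z = 6927.3 × 1.4581 = 10101 m.

z ≈ 10100 m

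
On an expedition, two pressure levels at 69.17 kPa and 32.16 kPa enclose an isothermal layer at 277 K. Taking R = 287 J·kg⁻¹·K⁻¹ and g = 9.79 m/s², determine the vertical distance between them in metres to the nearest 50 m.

Δz ≈ 6200 m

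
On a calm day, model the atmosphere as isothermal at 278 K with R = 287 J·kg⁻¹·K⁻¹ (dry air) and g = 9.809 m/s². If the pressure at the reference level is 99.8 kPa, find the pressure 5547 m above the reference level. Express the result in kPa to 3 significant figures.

Scale height: H = RT/g = 287 × 278 / 9.809 = 8134.0 m.
Barometric formula: P = P₀ exp(−z/H).
z/H = 5547.0/8134.0 = 0.68195; exp(−0.68195) = 0.50563.
P = 99.8 × 0.50563 = 50.462 kPa.

P ≈ 50.5 kPa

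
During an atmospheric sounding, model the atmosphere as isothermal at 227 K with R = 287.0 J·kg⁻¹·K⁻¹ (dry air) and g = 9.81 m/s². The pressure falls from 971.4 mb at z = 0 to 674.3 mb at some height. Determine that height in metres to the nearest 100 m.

Scale height: H = RT/g = 287.0 × 227 / 9.81 = 6641.1 m.
Invert the barometric formula: z = H ln(P₀/P).
P₀/P = 971.4/674.3 = 1.4406; ln(1.4406) = 0.36506.
z = 6641.1 × 0.36506 = 2424.4 m.

z ≈ 2400 m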